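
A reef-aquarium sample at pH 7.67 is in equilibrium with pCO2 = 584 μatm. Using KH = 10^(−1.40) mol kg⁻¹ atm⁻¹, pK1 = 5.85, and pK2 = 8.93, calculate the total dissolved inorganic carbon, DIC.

[CO2*] = KH · pCO2 = 10^(−1.40) × 584×10^-6 = 2.325×10^-5 mol/kg
α₀ = 1/(1 + K1/[H⁺] + K1K2/[H⁺]²) = 1/(1 + 10^+1.82 + 10^+0.56) = 0.01414
DIC = [CO2*]/α₀ = 2.325×10^-5 / 0.01414 = 1.64 mmol/kg

DIC = 1.64 mmol/kg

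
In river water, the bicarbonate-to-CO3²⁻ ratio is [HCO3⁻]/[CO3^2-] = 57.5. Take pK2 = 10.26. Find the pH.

pH = 8.50

From K2 = [H⁺][CO3^2-]/[HCO3⁻]:  pH = pK2 − log₁₀([HCO3⁻]/[CO3^2-])
log₁₀(57.5) = +1.760
pH = 10.26 − (+1.760) = 8.50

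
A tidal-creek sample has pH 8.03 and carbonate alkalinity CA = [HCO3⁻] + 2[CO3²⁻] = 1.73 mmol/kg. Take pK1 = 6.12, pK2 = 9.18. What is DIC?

DIC = 1.64 mmol/kg

CA = [HCO3⁻] + 2[CO3²⁻] = (α₁ + 2α₂)·DIC
At pH 8.03: [H⁺]/K1 = 10^-1.91 = 0.012303, K2/[H⁺] = 10^-1.15 = 0.070795
α₁ = 1/(1 + 0.012303 + 0.070795) = 1/1.0831 = 0.9233; α₂ = α₁·K2/[H⁺] = 0.06536
α₁ + 2α₂ = 1.0540
DIC = CA / (α₁ + 2α₂) = 1.73 / 1.0540 = 1.64 mmol/kg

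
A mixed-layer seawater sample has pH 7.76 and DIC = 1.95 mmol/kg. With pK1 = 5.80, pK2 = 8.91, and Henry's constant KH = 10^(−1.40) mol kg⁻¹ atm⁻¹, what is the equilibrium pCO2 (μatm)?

pCO2 = 496 μatm

α₀ = 1 / (1 + K1/[H⁺] + K1K2/[H⁺]²) = 1 / (1 + 10^+1.96 + 10^+0.81)
   = 1 / (1 + 91.201 + 6.4565) = 1/98.658 = 0.01014
[CO2*] = α₀ × DIC = 0.01014 × 1.95 = 0.01977 mmol/kg = 19.77 μmol/kg
pCO2 = [CO2*]/KH = 1.977×10^-5 / 3.981×10^-2 = 496 μatm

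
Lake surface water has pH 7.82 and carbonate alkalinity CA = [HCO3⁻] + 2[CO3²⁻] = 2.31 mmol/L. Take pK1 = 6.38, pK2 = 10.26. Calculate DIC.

CA = [HCO3⁻] + 2[CO3²⁻] = (α₁ + 2α₂)·DIC
At pH 7.82: [H⁺]/K1 = 10^-1.44 = 0.036308, K2/[H⁺] = 10^-2.44 = 0.0036308
α₁ = 1/(1 + 0.036308 + 0.0036308) = 1/1.0399 = 0.9616; α₂ = α₁·K2/[H⁺] = 0.003491
α₁ + 2α₂ = 0.9686
DIC = CA / (α₁ + 2α₂) = 2.31 / 0.9686 = 2.38 mmol/L

DIC = 2.38 mmol/L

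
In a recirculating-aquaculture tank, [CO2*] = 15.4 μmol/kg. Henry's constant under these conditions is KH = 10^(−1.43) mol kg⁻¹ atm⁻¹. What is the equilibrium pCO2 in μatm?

KH = 10^(−1.43) = 3.715×10^-2 mol kg⁻¹ atm⁻¹
pCO2 = [CO2*]/KH = 15.4×10^-6 / 3.715×10^-2 = 4.14×10^-4 atm = 414 μatm

pCO2 = 414 μatm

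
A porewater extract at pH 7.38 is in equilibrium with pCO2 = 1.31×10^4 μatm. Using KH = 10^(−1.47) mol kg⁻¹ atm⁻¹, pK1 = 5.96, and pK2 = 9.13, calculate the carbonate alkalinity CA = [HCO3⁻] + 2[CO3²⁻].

CA = 12.1 mmol/kg

[CO2*] = KH · pCO2 = 10^(−1.47) × 1.31×10^4×10^-6 = 4.439×10^-4 mol/kg
α₀ = 1/(1 + K1/[H⁺] + K1K2/[H⁺]²) = 1/(1 + 10^+1.42 + 10^-0.33) = 0.03601
DIC = [CO2*]/α₀ = 4.439×10^-4 / 0.03601 = 12.33 mmol/kg
CA = (α₁ + 2α₂)·DIC = (0.9471 + 2×0.01684) × 12.33 = 12.1 mmol/kg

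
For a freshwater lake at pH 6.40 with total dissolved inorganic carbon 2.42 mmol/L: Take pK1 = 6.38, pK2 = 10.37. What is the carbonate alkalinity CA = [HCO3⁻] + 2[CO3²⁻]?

CA = 1.24 mmol/L

CA = [HCO3⁻] + 2[CO3²⁻] = (α₁ + 2α₂)·DIC
At pH 6.40: [H⁺]/K1 = 10^-0.02 = 0.95499, K2/[H⁺] = 10^-3.97 = 0.00010715
α₁ = 1/(1 + 0.95499 + 0.00010715) = 1/1.9551 = 0.5115; α₂ = α₁·K2/[H⁺] = 5.481×10^-5
α₁ + 2α₂ = 0.5116
CA = 0.5116 × 2.42 = 1.24 mmol/L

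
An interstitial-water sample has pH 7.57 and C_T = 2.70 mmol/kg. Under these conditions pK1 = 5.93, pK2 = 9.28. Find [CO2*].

α₀ = 1 / (1 + K1/[H⁺] + K1K2/[H⁺]²) = 1 / (1 + 10^+1.64 + 10^-0.07)
   = 1 / (1 + 43.652 + 0.85114) = 1/45.503 = 0.02198
[CO2*] = α₀ × DIC = 0.02198 × 2.70 = 0.0593 mmol/kg

[CO2*] = 0.0593 mmol/kg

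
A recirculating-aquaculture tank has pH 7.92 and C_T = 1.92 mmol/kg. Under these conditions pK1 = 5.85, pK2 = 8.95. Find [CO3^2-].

[CO3²⁻] = 0.163 mmol/kg

α₂ = 1 / (1 + [H⁺]/K2 + [H⁺]²/(K1K2)) = 1 / (1 + 10^+1.03 + 10^-1.04)
   = 1 / (1 + 10.715 + 0.091201) = 1/11.806 = 0.08470
[CO3²⁻] = α₂ × DIC = 0.08470 × 1.92 = 0.163 mmol/kg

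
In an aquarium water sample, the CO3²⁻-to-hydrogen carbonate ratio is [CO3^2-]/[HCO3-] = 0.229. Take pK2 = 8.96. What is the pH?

From K2 = [H⁺][CO3^2-]/[HCO3-]:  pH = pK2 + log₁₀([CO3^2-]/[HCO3-])
log₁₀(0.229) = -0.640
pH = 8.96 + (-0.640) = 8.32

pH = 8.32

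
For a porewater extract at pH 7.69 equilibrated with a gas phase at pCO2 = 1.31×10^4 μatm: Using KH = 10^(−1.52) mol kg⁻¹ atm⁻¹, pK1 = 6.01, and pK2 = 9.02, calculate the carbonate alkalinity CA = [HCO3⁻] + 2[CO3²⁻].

CA = 20.7 mmol/kg

[CO2*] = KH · pCO2 = 10^(−1.52) × 1.31×10^4×10^-6 = 3.956×10^-4 mol/kg
α₀ = 1/(1 + K1/[H⁺] + K1K2/[H⁺]²) = 1/(1 + 10^+1.68 + 10^+0.35) = 0.01957
DIC = [CO2*]/α₀ = 3.956×10^-4 / 0.01957 = 20.22 mmol/kg
CA = (α₁ + 2α₂)·DIC = (0.9366 + 2×0.04381) × 20.22 = 20.7 mmol/kg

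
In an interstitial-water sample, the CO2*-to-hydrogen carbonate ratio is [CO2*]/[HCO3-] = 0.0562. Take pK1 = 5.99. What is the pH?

pH = 7.24

From K1 = [H⁺][HCO3-]/[CO2*]:  pH = pK1 − log₁₀([CO2*]/[HCO3-])
log₁₀(0.0562) = -1.250
pH = 5.99 − (-1.250) = 7.24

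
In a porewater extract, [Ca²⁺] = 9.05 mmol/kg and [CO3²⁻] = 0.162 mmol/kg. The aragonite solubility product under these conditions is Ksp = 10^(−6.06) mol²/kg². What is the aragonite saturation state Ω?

Ksp = 10^(−6.06) = 8.710×10^-7
Ω = [Ca²⁺][CO3²⁻]/Ksp = (9.05×10^-3)(0.162×10^-3) / 8.710×10^-7 = 1.68

Ω = 1.68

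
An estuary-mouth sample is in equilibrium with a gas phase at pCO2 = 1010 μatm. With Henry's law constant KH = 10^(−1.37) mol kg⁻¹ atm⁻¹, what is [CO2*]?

[CO2*] = 43.1 μmol/kg

KH = 10^(−1.37) = 4.266×10^-2 mol kg⁻¹ atm⁻¹
[CO2*] = KH · pCO2 = 4.266×10^-2 × 1010×10^-6 atm = 4.31×10^-5 mol/kg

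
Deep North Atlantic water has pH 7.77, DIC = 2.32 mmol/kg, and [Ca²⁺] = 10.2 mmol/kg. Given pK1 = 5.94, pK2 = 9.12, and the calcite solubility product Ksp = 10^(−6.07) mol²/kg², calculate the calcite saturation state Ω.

α₂ = 1 / (1 + [H⁺]/K2 + [H⁺]²/(K1K2)) = 1 / (1 + 10^+1.35 + 10^-0.48)
   = 1 / (1 + 22.387 + 0.33113) = 1/23.718 = 0.04216
[CO3²⁻] = α₂ × DIC = 0.04216 × 2.32 = 0.09781 mmol/kg
Ksp = 10^(−6.07) = 8.511×10^-7
Ω = [Ca²⁺][CO3²⁻]/Ksp = (10.2×10^-3)(9.781×10^-5) / 8.511×10^-7 = 1.17

Ω = 1.17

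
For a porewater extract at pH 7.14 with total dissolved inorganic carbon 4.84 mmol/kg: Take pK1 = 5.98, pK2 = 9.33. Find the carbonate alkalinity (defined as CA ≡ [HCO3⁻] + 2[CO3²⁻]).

CA = [HCO3⁻] + 2[CO3²⁻] = (α₁ + 2α₂)·DIC
At pH 7.14: [H⁺]/K1 = 10^-1.16 = 0.069183, K2/[H⁺] = 10^-2.19 = 0.0064565
α₁ = 1/(1 + 0.069183 + 0.0064565) = 1/1.0756 = 0.9297; α₂ = α₁·K2/[H⁺] = 0.006003
α₁ + 2α₂ = 0.9417
CA = 0.9417 × 4.84 = 4.56 mmol/kg

CA = 4.56 mmol/kg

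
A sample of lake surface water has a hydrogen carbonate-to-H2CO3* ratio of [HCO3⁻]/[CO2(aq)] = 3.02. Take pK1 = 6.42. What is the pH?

pH = 6.90

From K1 = [H⁺][HCO3⁻]/[CO2(aq)]:  pH = pK1 + log₁₀([HCO3⁻]/[CO2(aq)])
log₁₀(3.02) = +0.480
pH = 6.42 + (+0.480) = 6.90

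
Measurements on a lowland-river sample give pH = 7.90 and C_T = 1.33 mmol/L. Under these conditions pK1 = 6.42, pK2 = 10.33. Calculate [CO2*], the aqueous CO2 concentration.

[CO2*] = 0.0425 mmol/L

α₀ = 1 / (1 + K1/[H⁺] + K1K2/[H⁺]²) = 1 / (1 + 10^+1.48 + 10^-0.95)
   = 1 / (1 + 30.200 + 0.11220) = 1/31.312 = 0.03194
[CO2*] = α₀ × DIC = 0.03194 × 1.33 = 0.0425 mmol/L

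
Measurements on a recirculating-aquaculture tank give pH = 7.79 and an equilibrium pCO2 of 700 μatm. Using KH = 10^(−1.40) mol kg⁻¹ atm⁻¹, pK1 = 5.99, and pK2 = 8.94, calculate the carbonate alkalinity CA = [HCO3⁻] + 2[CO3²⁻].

[CO2*] = KH · pCO2 = 10^(−1.40) × 700×10^-6 = 2.787×10^-5 mol/kg
α₀ = 1/(1 + K1/[H⁺] + K1K2/[H⁺]²) = 1/(1 + 10^+1.80 + 10^+0.65) = 0.01459
DIC = [CO2*]/α₀ = 2.787×10^-5 / 0.01459 = 1.911 mmol/kg
CA = (α₁ + 2α₂)·DIC = (0.9203 + 2×0.06515) × 1.911 = 2.01 mmol/kg

CA = 2.01 mmol/kg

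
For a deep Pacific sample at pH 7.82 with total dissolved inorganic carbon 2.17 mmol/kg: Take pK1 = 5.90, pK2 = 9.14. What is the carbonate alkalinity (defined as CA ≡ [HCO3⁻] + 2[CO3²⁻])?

CA = 2.24 mmol/kg

CA = [HCO3⁻] + 2[CO3²⁻] = (α₁ + 2α₂)·DIC
At pH 7.82: [H⁺]/K1 = 10^-1.92 = 0.012023, K2/[H⁺] = 10^-1.32 = 0.047863
α₁ = 1/(1 + 0.012023 + 0.047863) = 1/1.0599 = 0.9435; α₂ = α₁·K2/[H⁺] = 0.04516
α₁ + 2α₂ = 1.0338
CA = 1.0338 × 2.17 = 2.24 mmol/kg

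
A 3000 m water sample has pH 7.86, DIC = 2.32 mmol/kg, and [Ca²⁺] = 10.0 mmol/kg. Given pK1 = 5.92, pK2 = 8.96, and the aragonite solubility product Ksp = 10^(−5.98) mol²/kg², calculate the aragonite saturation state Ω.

α₂ = 1 / (1 + [H⁺]/K2 + [H⁺]²/(K1K2)) = 1 / (1 + 10^+1.10 + 10^-0.84)
   = 1 / (1 + 12.589 + 0.14454) = 1/13.734 = 0.07281
[CO3²⁻] = α₂ × DIC = 0.07281 × 2.32 = 0.1689 mmol/kg
Ksp = 10^(−5.98) = 1.047×10^-6
Ω = [Ca²⁺][CO3²⁻]/Ksp = (10.0×10^-3)(1.689×10^-4) / 1.047×10^-6 = 1.61

Ω = 1.61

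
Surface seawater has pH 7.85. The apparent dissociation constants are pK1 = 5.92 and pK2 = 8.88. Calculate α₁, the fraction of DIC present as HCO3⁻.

α₁ = 1 / (1 + [H⁺]/K1 + K2/[H⁺]) = 1 / (1 + 10^-1.93 + 10^-1.03)
   = 1 / (1 + 0.011749 + 0.093325) = 1/1.1051 = 0.9049

α₁ = 0.905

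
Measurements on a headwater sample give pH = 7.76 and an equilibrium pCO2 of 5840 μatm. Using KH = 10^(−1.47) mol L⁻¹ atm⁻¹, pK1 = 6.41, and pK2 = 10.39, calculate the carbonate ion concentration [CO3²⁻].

[CO2*] = KH · pCO2 = 10^(−1.47) × 5840×10^-6 = 1.979×10^-4 mol/L
α₀ = 1/(1 + K1/[H⁺] + K1K2/[H⁺]²) = 1/(1 + 10^+1.35 + 10^-1.28) = 0.04266
DIC = [CO2*]/α₀ = 1.979×10^-4 / 0.04266 = 4.638 mmol/L
[CO3²⁻] = α₂·DIC; α₂ = 0.002239, so [CO3²⁻] = 0.002239 × 4.638 = 0.0104 mmol/L = 10.4 μmol/L

[CO3²⁻] = 10.4 μmol/L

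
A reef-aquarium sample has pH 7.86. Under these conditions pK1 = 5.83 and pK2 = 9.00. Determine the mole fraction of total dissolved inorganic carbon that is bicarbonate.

α₁ = 0.924

α₁ = 1 / (1 + [H⁺]/K1 + K2/[H⁺]) = 1 / (1 + 10^-2.03 + 10^-1.14)
   = 1 / (1 + 0.0093325 + 0.072444) = 1/1.0818 = 0.9244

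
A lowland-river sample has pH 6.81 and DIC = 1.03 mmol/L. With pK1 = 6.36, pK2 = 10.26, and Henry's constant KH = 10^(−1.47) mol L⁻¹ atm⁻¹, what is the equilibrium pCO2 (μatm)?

α₀ = 1 / (1 + K1/[H⁺] + K1K2/[H⁺]²) = 1 / (1 + 10^+0.45 + 10^-3.00)
   = 1 / (1 + 2.8184 + 0.0010000) = 1/3.8194 = 0.2618
[CO2*] = α₀ × DIC = 0.2618 × 1.03 = 0.2697 mmol/L
pCO2 = [CO2*]/KH = 2.697×10^-4 / 3.388×10^-2 = 7960 μatm

pCO2 = 7960 μatm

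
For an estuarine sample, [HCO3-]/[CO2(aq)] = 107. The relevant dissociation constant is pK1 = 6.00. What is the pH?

From K1 = [H⁺][HCO3-]/[CO2(aq)]:  pH = pK1 + log₁₀([HCO3-]/[CO2(aq)])
log₁₀(107) = +2.029
pH = 6.00 + (+2.029) = 8.03

pH = 8.03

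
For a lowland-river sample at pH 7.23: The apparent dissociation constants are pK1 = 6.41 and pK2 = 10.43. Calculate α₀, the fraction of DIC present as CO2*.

α₀ = 0.131

α₀ = 1 / (1 + K1/[H⁺] + K1K2/[H⁺]²) = 1 / (1 + 10^+0.82 + 10^-2.38)
   = 1 / (1 + 6.6069 + 0.0041687) = 1/7.6111 = 0.1314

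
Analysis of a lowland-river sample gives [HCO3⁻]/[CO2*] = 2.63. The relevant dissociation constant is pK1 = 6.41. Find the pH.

From K1 = [H⁺][HCO3⁻]/[CO2*]:  pH = pK1 + log₁₀([HCO3⁻]/[CO2*])
log₁₀(2.63) = +0.420
pH = 6.41 + (+0.420) = 6.83

pH = 6.83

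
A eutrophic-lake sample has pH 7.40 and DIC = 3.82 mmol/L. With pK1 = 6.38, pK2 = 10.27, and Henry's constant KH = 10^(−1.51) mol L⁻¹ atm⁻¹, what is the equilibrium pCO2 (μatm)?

pCO2 = 1.08×10^4 μatm

α₀ = 1 / (1 + K1/[H⁺] + K1K2/[H⁺]²) = 1 / (1 + 10^+1.02 + 10^-1.85)
   = 1 / (1 + 10.471 + 0.014125) = 1/11.485 = 0.08707
[CO2*] = α₀ × DIC = 0.08707 × 3.82 = 0.3326 mmol/L
pCO2 = [CO2*]/KH = 3.326×10^-4 / 3.090×10^-2 = 1.08×10^4 μatm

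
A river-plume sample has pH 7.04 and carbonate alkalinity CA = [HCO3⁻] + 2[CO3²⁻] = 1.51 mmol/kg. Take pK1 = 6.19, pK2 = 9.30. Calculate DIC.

CA = [HCO3⁻] + 2[CO3²⁻] = (α₁ + 2α₂)·DIC
At pH 7.04: [H⁺]/K1 = 10^-0.85 = 0.14125, K2/[H⁺] = 10^-2.26 = 0.0054954
α₁ = 1/(1 + 0.14125 + 0.0054954) = 1/1.1467 = 0.8720; α₂ = α₁·K2/[H⁺] = 0.004792
α₁ + 2α₂ = 0.8816
DIC = CA / (α₁ + 2α₂) = 1.51 / 0.8816 = 1.71 mmol/kg

DIC = 1.71 mmol/kg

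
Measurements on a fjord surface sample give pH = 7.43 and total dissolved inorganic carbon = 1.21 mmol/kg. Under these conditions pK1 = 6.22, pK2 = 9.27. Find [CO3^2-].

α₂ = 1 / (1 + [H⁺]/K2 + [H⁺]²/(K1K2)) = 1 / (1 + 10^+1.84 + 10^+0.63)
   = 1 / (1 + 69.183 + 4.2658) = 1/74.449 = 0.01343
[CO3²⁻] = α₂ × DIC = 0.01343 × 1.21 = 0.0163 mmol/kg = 16.3 μmol/kg

[CO3²⁻] = 16.3 μmol/kg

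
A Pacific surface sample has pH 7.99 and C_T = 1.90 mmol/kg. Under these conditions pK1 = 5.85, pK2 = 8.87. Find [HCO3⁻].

α₁ = 1 / (1 + [H⁺]/K1 + K2/[H⁺]) = 1 / (1 + 10^-2.14 + 10^-0.88)
   = 1 / (1 + 0.0072444 + 0.13183) = 1/1.1391 = 0.8779
[HCO3⁻] = α₁ × DIC = 0.8779 × 1.90 = 1.67 mmol/kg

[HCO3⁻] = 1.67 mmol/kg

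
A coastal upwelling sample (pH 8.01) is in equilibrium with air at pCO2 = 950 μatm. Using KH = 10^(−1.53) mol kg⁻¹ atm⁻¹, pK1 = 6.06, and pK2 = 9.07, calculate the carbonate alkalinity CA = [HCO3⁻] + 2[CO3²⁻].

CA = 2.93 mmol/kg

[CO2*] = KH · pCO2 = 10^(−1.53) × 950×10^-6 = 2.804×10^-5 mol/kg
α₀ = 1/(1 + K1/[H⁺] + K1K2/[H⁺]²) = 1/(1 + 10^+1.95 + 10^+0.89) = 0.01022
DIC = [CO2*]/α₀ = 2.804×10^-5 / 0.01022 = 2.744 mmol/kg
CA = (α₁ + 2α₂)·DIC = (0.9105 + 2×0.07930) × 2.744 = 2.93 mmol/kg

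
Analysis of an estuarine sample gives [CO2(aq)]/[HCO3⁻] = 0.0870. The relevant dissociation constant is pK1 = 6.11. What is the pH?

From K1 = [H⁺][HCO3⁻]/[CO2(aq)]:  pH = pK1 − log₁₀([CO2(aq)]/[HCO3⁻])
log₁₀(0.0870) = -1.060
pH = 6.11 − (-1.060) = 7.17

pH = 7.17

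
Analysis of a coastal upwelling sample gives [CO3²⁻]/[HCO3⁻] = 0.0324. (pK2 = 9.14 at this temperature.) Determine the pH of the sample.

From K2 = [H⁺][CO3²⁻]/[HCO3⁻]:  pH = pK2 + log₁₀([CO3²⁻]/[HCO3⁻])
log₁₀(0.0324) = -1.489
pH = 9.14 + (-1.489) = 7.65

pH = 7.65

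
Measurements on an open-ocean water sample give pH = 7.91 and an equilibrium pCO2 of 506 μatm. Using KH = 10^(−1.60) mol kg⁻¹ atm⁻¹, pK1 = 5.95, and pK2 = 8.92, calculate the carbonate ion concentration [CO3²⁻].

[CO3²⁻] = 0.113 mmol/kg

[CO2*] = KH · pCO2 = 10^(−1.60) × 506×10^-6 = 1.271×10^-5 mol/kg
α₀ = 1/(1 + K1/[H⁺] + K1K2/[H⁺]²) = 1/(1 + 10^+1.96 + 10^+0.95) = 0.009890
DIC = [CO2*]/α₀ = 1.271×10^-5 / 0.009890 = 1.285 mmol/kg
[CO3²⁻] = α₂·DIC; α₂ = 0.08814, so [CO3²⁻] = 0.08814 × 1.285 = 0.113 mmol/kg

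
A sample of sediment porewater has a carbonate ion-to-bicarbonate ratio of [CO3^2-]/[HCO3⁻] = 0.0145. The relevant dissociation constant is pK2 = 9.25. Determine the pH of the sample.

pH = 7.41

From K2 = [H⁺][CO3^2-]/[HCO3⁻]:  pH = pK2 + log₁₀([CO3^2-]/[HCO3⁻])
log₁₀(0.0145) = -1.839
pH = 9.25 + (-1.839) = 7.41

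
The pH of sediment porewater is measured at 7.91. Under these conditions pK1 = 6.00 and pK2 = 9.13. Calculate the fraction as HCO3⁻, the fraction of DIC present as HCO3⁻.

α₁ = 1 / (1 + [H⁺]/K1 + K2/[H⁺]) = 1 / (1 + 10^-1.91 + 10^-1.22)
   = 1 / (1 + 0.012303 + 0.060256) = 1/1.0726 = 0.9323

α₁ = 0.932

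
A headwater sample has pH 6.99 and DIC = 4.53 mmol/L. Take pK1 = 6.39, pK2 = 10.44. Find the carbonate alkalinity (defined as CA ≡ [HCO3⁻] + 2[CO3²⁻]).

CA = 3.62 mmol/L

CA = [HCO3⁻] + 2[CO3²⁻] = (α₁ + 2α₂)·DIC
At pH 6.99: [H⁺]/K1 = 10^-0.60 = 0.25119, K2/[H⁺] = 10^-3.45 = 0.00035481
α₁ = 1/(1 + 0.25119 + 0.00035481) = 1/1.2515 = 0.7990; α₂ = α₁·K2/[H⁺] = 0.0002835
α₁ + 2α₂ = 0.7996
CA = 0.7996 × 4.53 = 3.62 mmol/L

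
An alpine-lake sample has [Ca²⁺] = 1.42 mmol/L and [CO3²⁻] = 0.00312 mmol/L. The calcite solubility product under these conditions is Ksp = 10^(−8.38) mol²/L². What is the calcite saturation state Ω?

Ω = 1.06

Ksp = 10^(−8.38) = 4.169×10^-9
Ω = [Ca²⁺][CO3²⁻]/Ksp = (1.42×10^-3)(0.00312×10^-3) / 4.169×10^-9 = 1.06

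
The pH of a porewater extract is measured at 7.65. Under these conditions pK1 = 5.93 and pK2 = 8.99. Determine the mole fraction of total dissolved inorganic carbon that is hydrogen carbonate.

α₁ = 0.939

α₁ = 1 / (1 + [H⁺]/K1 + K2/[H⁺]) = 1 / (1 + 10^-1.72 + 10^-1.34)
   = 1 / (1 + 0.019055 + 0.045709) = 1/1.0648 = 0.9392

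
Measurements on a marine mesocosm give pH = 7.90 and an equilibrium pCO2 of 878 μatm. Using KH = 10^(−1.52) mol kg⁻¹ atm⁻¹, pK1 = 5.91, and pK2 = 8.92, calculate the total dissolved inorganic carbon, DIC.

[CO2*] = KH · pCO2 = 10^(−1.52) × 878×10^-6 = 2.652×10^-5 mol/kg
α₀ = 1/(1 + K1/[H⁺] + K1K2/[H⁺]²) = 1/(1 + 10^+1.99 + 10^+0.97) = 0.009254
DIC = [CO2*]/α₀ = 2.652×10^-5 / 0.009254 = 2.87 mmol/kg

DIC = 2.87 mmol/kg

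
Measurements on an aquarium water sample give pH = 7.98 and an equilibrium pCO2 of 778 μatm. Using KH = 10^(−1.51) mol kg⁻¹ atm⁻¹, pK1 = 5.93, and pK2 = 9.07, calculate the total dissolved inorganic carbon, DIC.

[CO2*] = KH · pCO2 = 10^(−1.51) × 778×10^-6 = 2.404×10^-5 mol/kg
α₀ = 1/(1 + K1/[H⁺] + K1K2/[H⁺]²) = 1/(1 + 10^+2.05 + 10^+0.96) = 0.008175
DIC = [CO2*]/α₀ = 2.404×10^-5 / 0.008175 = 2.94 mmol/kg

DIC = 2.94 mmol/kg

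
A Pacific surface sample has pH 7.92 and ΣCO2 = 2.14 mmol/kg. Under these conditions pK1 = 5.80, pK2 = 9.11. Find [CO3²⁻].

α₂ = 1 / (1 + [H⁺]/K2 + [H⁺]²/(K1K2)) = 1 / (1 + 10^+1.19 + 10^-0.93)
   = 1 / (1 + 15.488 + 0.11749) = 1/16.606 = 0.06022
[CO3²⁻] = α₂ × DIC = 0.06022 × 2.14 = 0.129 mmol/kg

[CO3²⁻] = 0.129 mmol/kg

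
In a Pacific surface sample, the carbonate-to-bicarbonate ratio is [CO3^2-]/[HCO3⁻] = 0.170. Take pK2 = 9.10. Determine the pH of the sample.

pH = 8.33

From K2 = [H⁺][CO3^2-]/[HCO3⁻]:  pH = pK2 + log₁₀([CO3^2-]/[HCO3⁻])
log₁₀(0.170) = -0.770
pH = 9.10 + (-0.770) = 8.33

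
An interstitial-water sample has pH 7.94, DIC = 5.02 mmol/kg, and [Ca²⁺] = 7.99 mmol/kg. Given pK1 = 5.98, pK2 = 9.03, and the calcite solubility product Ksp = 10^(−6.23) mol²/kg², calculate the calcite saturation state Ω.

α₂ = 1 / (1 + [H⁺]/K2 + [H⁺]²/(K1K2)) = 1 / (1 + 10^+1.09 + 10^-0.87)
   = 1 / (1 + 12.303 + 0.13490) = 1/13.438 = 0.07442
[CO3²⁻] = α₂ × DIC = 0.07442 × 5.02 = 0.3736 mmol/kg
Ksp = 10^(−6.23) = 5.888×10^-7
Ω = [Ca²⁺][CO3²⁻]/Ksp = (7.99×10^-3)(3.736×10^-4) / 5.888×10^-7 = 5.07

Ω = 5.07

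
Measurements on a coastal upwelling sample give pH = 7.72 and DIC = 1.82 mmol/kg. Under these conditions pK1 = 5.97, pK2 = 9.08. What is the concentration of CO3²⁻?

[CO3²⁻] = 0.0748 mmol/kg

α₂ = 1 / (1 + [H⁺]/K2 + [H⁺]²/(K1K2)) = 1 / (1 + 10^+1.36 + 10^-0.39)
   = 1 / (1 + 22.909 + 0.40738) = 1/24.316 = 0.04113
[CO3²⁻] = α₂ × DIC = 0.04113 × 1.82 = 0.0748 mmol/kg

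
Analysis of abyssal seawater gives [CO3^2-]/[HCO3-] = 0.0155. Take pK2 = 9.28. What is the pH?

pH = 7.47

From K2 = [H⁺][CO3^2-]/[HCO3-]:  pH = pK2 + log₁₀([CO3^2-]/[HCO3-])
log₁₀(0.0155) = -1.810
pH = 9.28 + (-1.810) = 7.47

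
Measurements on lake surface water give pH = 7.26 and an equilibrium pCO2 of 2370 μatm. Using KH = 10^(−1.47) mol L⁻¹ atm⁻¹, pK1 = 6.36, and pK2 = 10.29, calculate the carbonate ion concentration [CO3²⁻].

[CO2*] = KH · pCO2 = 10^(−1.47) × 2370×10^-6 = 8.031×10^-5 mol/L
α₀ = 1/(1 + K1/[H⁺] + K1K2/[H⁺]²) = 1/(1 + 10^+0.90 + 10^-2.13) = 0.1117
DIC = [CO2*]/α₀ = 8.031×10^-5 / 0.1117 = 0.7188 mmol/L
[CO3²⁻] = α₂·DIC; α₂ = 0.0008282, so [CO3²⁻] = 0.0008282 × 0.7188 = 0.000595 mmol/L = 0.595 μmol/L

[CO3²⁻] = 0.595 μmol/L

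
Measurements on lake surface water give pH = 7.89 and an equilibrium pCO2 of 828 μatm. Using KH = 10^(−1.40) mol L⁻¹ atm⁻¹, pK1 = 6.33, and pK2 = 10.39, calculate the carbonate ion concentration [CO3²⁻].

[CO2*] = KH · pCO2 = 10^(−1.40) × 828×10^-6 = 3.296×10^-5 mol/L
α₀ = 1/(1 + K1/[H⁺] + K1K2/[H⁺]²) = 1/(1 + 10^+1.56 + 10^-0.94) = 0.02672
DIC = [CO2*]/α₀ = 3.296×10^-5 / 0.02672 = 1.234 mmol/L
[CO3²⁻] = α₂·DIC; α₂ = 0.003068, so [CO3²⁻] = 0.003068 × 1.234 = 0.00378 mmol/L = 3.78 μmol/L

[CO3²⁻] = 3.78 μmol/L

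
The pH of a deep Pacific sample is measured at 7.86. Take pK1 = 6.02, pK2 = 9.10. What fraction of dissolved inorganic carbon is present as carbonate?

α₂ = 1 / (1 + [H⁺]/K2 + [H⁺]²/(K1K2)) = 1 / (1 + 10^+1.24 + 10^-0.60)
   = 1 / (1 + 17.378 + 0.25119) = 1/18.629 = 0.05368

α₂ = 0.0537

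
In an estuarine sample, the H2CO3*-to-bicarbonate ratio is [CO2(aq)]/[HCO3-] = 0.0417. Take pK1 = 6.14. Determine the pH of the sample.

From K1 = [H⁺][HCO3-]/[CO2(aq)]:  pH = pK1 − log₁₀([CO2(aq)]/[HCO3-])
log₁₀(0.0417) = -1.380
pH = 6.14 − (-1.380) = 7.52

pH = 7.52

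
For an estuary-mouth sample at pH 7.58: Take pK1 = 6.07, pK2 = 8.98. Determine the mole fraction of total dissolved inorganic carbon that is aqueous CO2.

α₀ = 0.0289

α₀ = 1 / (1 + K1/[H⁺] + K1K2/[H⁺]²) = 1 / (1 + 10^+1.51 + 10^+0.11)
   = 1 / (1 + 32.359 + 1.2882) = 1/34.648 = 0.02886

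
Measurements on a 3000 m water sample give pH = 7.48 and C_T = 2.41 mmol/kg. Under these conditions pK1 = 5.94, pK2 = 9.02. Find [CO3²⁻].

α₂ = 1 / (1 + [H⁺]/K2 + [H⁺]²/(K1K2)) = 1 / (1 + 10^+1.54 + 10^+0.00)
   = 1 / (1 + 34.674 + 1.0000) = 1/36.674 = 0.02727
[CO3²⁻] = α₂ × DIC = 0.02727 × 2.41 = 0.0657 mmol/kg

[CO3²⁻] = 0.0657 mmol/kg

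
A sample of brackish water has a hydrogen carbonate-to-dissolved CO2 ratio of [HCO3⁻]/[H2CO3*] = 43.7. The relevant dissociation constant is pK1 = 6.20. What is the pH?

pH = 7.84

From K1 = [H⁺][HCO3⁻]/[H2CO3*]:  pH = pK1 + log₁₀([HCO3⁻]/[H2CO3*])
log₁₀(43.7) = +1.640
pH = 6.20 + (+1.640) = 7.84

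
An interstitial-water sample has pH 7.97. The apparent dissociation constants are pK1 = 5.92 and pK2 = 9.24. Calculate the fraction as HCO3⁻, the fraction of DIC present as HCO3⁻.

α₁ = 0.941

α₁ = 1 / (1 + [H⁺]/K1 + K2/[H⁺]) = 1 / (1 + 10^-2.05 + 10^-1.27)
   = 1 / (1 + 0.0089125 + 0.053703) = 1/1.0626 = 0.9411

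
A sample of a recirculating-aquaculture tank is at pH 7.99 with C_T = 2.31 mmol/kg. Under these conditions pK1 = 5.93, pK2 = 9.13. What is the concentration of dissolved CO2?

α₀ = 1 / (1 + K1/[H⁺] + K1K2/[H⁺]²) = 1 / (1 + 10^+2.06 + 10^+0.92)
   = 1 / (1 + 114.82 + 8.3176) = 1/124.13 = 0.008056
[CO2*] = α₀ × DIC = 0.008056 × 2.31 = 0.0186 mmol/kg = 18.6 μmol/kg

[CO2*] = 18.6 μmol/kg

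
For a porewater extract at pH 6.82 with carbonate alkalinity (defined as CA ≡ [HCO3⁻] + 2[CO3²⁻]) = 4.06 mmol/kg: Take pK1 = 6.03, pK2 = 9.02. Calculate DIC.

DIC = 4.68 mmol/kg

CA = [HCO3⁻] + 2[CO3²⁻] = (α₁ + 2α₂)·DIC
At pH 6.82: [H⁺]/K1 = 10^-0.79 = 0.16218, K2/[H⁺] = 10^-2.20 = 0.0063096
α₁ = 1/(1 + 0.16218 + 0.0063096) = 1/1.1685 = 0.8558; α₂ = α₁·K2/[H⁺] = 0.005400
α₁ + 2α₂ = 0.8666
DIC = CA / (α₁ + 2α₂) = 4.06 / 0.8666 = 4.68 mmol/kg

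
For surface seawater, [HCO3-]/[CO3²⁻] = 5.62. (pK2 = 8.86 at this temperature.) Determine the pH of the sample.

From K2 = [H⁺][CO3²⁻]/[HCO3-]:  pH = pK2 − log₁₀([HCO3-]/[CO3²⁻])
log₁₀(5.62) = +0.750
pH = 8.86 − (+0.750) = 8.11

pH = 8.11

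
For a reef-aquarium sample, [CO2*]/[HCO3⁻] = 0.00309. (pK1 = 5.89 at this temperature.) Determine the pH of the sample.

From K1 = [H⁺][HCO3⁻]/[CO2*]:  pH = pK1 − log₁₀([CO2*]/[HCO3⁻])
log₁₀(0.00309) = -2.510
pH = 5.89 − (-2.510) = 8.40

pH = 8.40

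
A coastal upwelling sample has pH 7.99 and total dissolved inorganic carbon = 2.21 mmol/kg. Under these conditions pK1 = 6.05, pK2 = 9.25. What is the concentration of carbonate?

α₂ = 1 / (1 + [H⁺]/K2 + [H⁺]²/(K1K2)) = 1 / (1 + 10^+1.26 + 10^-0.68)
   = 1 / (1 + 18.197 + 0.20893) = 1/19.406 = 0.05153
[CO3²⁻] = α₂ × DIC = 0.05153 × 2.21 = 0.114 mmol/kg

[CO3²⁻] = 0.114 mmol/kg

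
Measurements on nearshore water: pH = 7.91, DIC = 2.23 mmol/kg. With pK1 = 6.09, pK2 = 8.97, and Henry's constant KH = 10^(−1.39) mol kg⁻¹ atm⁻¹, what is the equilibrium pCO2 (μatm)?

pCO2 = 752 μatm

α₀ = 1 / (1 + K1/[H⁺] + K1K2/[H⁺]²) = 1 / (1 + 10^+1.82 + 10^+0.76)
   = 1 / (1 + 66.069 + 5.7544) = 1/72.824 = 0.01373
[CO2*] = α₀ × DIC = 0.01373 × 2.23 = 0.03062 mmol/kg
pCO2 = [CO2*]/KH = 3.062×10^-5 / 4.074×10^-2 = 752 μatm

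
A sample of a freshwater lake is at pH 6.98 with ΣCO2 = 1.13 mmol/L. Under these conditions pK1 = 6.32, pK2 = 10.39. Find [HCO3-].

α₁ = 1 / (1 + [H⁺]/K1 + K2/[H⁺]) = 1 / (1 + 10^-0.66 + 10^-3.41)
   = 1 / (1 + 0.21878 + 0.00038905) = 1/1.2192 = 0.8202
[HCO3⁻] = α₁ × DIC = 0.8202 × 1.13 = 0.927 mmol/L

[HCO3⁻] = 0.927 mmol/L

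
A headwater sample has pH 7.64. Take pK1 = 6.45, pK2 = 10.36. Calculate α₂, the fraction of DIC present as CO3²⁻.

α₂ = 1 / (1 + [H⁺]/K2 + [H⁺]²/(K1K2)) = 1 / (1 + 10^+2.72 + 10^+1.53)
   = 1 / (1 + 524.81 + 33.884) = 1/559.69 = 0.001787

α₂ = 0.00179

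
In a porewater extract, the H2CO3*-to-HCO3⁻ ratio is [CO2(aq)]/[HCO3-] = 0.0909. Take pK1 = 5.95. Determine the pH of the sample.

pH = 6.99

From K1 = [H⁺][HCO3-]/[CO2(aq)]:  pH = pK1 − log₁₀([CO2(aq)]/[HCO3-])
log₁₀(0.0909) = -1.041
pH = 5.95 − (-1.041) = 6.99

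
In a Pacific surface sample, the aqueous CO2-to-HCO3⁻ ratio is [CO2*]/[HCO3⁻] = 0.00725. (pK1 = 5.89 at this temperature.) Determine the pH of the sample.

From K1 = [H⁺][HCO3⁻]/[CO2*]:  pH = pK1 − log₁₀([CO2*]/[HCO3⁻])
log₁₀(0.00725) = -2.140
pH = 5.89 − (-2.140) = 8.03

pH = 8.03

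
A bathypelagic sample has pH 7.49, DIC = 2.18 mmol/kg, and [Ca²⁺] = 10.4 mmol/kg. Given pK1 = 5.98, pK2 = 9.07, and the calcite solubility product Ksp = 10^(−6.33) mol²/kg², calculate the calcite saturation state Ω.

α₂ = 1 / (1 + [H⁺]/K2 + [H⁺]²/(K1K2)) = 1 / (1 + 10^+1.58 + 10^+0.07)
   = 1 / (1 + 38.019 + 1.1749) = 1/40.194 = 0.02488
[CO3²⁻] = α₂ × DIC = 0.02488 × 2.18 = 0.05424 mmol/kg
Ksp = 10^(−6.33) = 4.677×10^-7
Ω = [Ca²⁺][CO3²⁻]/Ksp = (10.4×10^-3)(5.424×10^-5) / 4.677×10^-7 = 1.21

Ω = 1.21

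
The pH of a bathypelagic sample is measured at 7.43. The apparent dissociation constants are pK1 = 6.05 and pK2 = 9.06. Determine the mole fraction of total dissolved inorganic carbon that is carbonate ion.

α₂ = 0.0220

α₂ = 1 / (1 + [H⁺]/K2 + [H⁺]²/(K1K2)) = 1 / (1 + 10^+1.63 + 10^+0.25)
   = 1 / (1 + 42.658 + 1.7783) = 1/45.436 = 0.02201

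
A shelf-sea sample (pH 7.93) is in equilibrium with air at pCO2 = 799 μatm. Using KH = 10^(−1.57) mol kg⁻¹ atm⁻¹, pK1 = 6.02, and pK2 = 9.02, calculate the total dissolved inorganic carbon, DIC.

DIC = 1.91 mmol/kg

[CO2*] = KH · pCO2 = 10^(−1.57) × 799×10^-6 = 2.151×10^-5 mol/kg
α₀ = 1/(1 + K1/[H⁺] + K1K2/[H⁺]²) = 1/(1 + 10^+1.91 + 10^+0.82) = 0.01125
DIC = [CO2*]/α₀ = 2.151×10^-5 / 0.01125 = 1.91 mmol/kg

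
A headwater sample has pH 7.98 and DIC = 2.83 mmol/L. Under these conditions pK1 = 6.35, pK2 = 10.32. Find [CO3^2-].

[CO3²⁻] = 12.6 μmol/L

α₂ = 1 / (1 + [H⁺]/K2 + [H⁺]²/(K1K2)) = 1 / (1 + 10^+2.34 + 10^+0.71)
   = 1 / (1 + 218.78 + 5.1286) = 1/224.90 = 0.004446
[CO3²⁻] = α₂ × DIC = 0.004446 × 2.83 = 0.0126 mmol/L = 12.6 μmol/L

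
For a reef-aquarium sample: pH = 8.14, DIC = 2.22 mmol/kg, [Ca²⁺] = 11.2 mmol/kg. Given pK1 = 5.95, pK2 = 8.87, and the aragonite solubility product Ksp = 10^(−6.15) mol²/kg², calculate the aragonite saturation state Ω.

Ω = 5.48

α₂ = 1 / (1 + [H⁺]/K2 + [H⁺]²/(K1K2)) = 1 / (1 + 10^+0.73 + 10^-1.46)
   = 1 / (1 + 5.3703 + 0.034674) = 1/6.4050 = 0.1561
[CO3²⁻] = α₂ × DIC = 0.1561 × 2.22 = 0.3466 mmol/kg
Ksp = 10^(−6.15) = 7.079×10^-7
Ω = [Ca²⁺][CO3²⁻]/Ksp = (11.2×10^-3)(3.466×10^-4) / 7.079×10^-7 = 5.48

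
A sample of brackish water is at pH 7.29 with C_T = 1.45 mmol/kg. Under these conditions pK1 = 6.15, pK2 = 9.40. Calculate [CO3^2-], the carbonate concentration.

α₂ = 1 / (1 + [H⁺]/K2 + [H⁺]²/(K1K2)) = 1 / (1 + 10^+2.11 + 10^+0.97)
   = 1 / (1 + 128.82 + 9.3325) = 1/139.16 = 0.007186
[CO3²⁻] = α₂ × DIC = 0.007186 × 1.45 = 0.0104 mmol/kg = 10.4 μmol/kg

[CO3²⁻] = 10.4 μmol/kg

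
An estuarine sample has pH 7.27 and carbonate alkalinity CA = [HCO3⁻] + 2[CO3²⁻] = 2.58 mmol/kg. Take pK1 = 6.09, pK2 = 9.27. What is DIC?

CA = [HCO3⁻] + 2[CO3²⁻] = (α₁ + 2α₂)·DIC
At pH 7.27: [H⁺]/K1 = 10^-1.18 = 0.066069, K2/[H⁺] = 10^-2.00 = 0.010000
α₁ = 1/(1 + 0.066069 + 0.010000) = 1/1.0761 = 0.9293; α₂ = α₁·K2/[H⁺] = 0.009293
α₁ + 2α₂ = 0.9479
DIC = CA / (α₁ + 2α₂) = 2.58 / 0.9479 = 2.72 mmol/kg

DIC = 2.72 mmol/kg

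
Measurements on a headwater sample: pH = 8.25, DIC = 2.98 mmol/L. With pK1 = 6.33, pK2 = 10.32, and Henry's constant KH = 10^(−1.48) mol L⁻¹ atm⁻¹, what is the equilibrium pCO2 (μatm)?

pCO2 = 1060 μatm

α₀ = 1 / (1 + K1/[H⁺] + K1K2/[H⁺]²) = 1 / (1 + 10^+1.92 + 10^-0.15)
   = 1 / (1 + 83.176 + 0.70795) = 1/84.884 = 0.01178
[CO2*] = α₀ × DIC = 0.01178 × 2.98 = 0.03511 mmol/L
pCO2 = [CO2*]/KH = 3.511×10^-5 / 3.311×10^-2 = 1060 μatm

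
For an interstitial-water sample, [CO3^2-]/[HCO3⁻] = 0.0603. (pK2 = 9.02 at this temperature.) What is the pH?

From K2 = [H⁺][CO3^2-]/[HCO3⁻]:  pH = pK2 + log₁₀([CO3^2-]/[HCO3⁻])
log₁₀(0.0603) = -1.220
pH = 9.02 + (-1.220) = 7.80

pH = 7.80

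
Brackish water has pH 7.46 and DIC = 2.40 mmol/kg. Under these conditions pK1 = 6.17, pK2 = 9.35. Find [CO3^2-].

[CO3²⁻] = 0.0291 mmol/kg

α₂ = 1 / (1 + [H⁺]/K2 + [H⁺]²/(K1K2)) = 1 / (1 + 10^+1.89 + 10^+0.60)
   = 1 / (1 + 77.625 + 3.9811) = 1/82.606 = 0.01211
[CO3²⁻] = α₂ × DIC = 0.01211 × 2.40 = 0.0291 mmol/kg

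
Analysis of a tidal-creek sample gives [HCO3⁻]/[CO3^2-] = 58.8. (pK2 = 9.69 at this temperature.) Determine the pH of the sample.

pH = 7.92

From K2 = [H⁺][CO3^2-]/[HCO3⁻]:  pH = pK2 − log₁₀([HCO3⁻]/[CO3^2-])
log₁₀(58.8) = +1.769
pH = 9.69 − (+1.769) = 7.92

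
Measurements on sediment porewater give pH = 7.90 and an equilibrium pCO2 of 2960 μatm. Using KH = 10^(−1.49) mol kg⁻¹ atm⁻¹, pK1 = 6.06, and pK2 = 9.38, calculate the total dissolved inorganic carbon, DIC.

DIC = 6.94 mmol/kg

[CO2*] = KH · pCO2 = 10^(−1.49) × 2960×10^-6 = 9.578×10^-5 mol/kg
α₀ = 1/(1 + K1/[H⁺] + K1K2/[H⁺]²) = 1/(1 + 10^+1.84 + 10^+0.36) = 0.01380
DIC = [CO2*]/α₀ = 9.578×10^-5 / 0.01380 = 6.94 mmol/kg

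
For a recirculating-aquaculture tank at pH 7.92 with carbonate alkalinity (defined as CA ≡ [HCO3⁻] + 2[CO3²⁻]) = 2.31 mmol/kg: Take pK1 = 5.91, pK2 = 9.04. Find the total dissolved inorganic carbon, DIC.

DIC = 2.18 mmol/kg

CA = [HCO3⁻] + 2[CO3²⁻] = (α₁ + 2α₂)·DIC
At pH 7.92: [H⁺]/K1 = 10^-2.01 = 0.0097724, K2/[H⁺] = 10^-1.12 = 0.075858
α₁ = 1/(1 + 0.0097724 + 0.075858) = 1/1.0856 = 0.9211; α₂ = α₁·K2/[H⁺] = 0.06987
α₁ + 2α₂ = 1.0609
DIC = CA / (α₁ + 2α₂) = 2.31 / 1.0609 = 2.18 mmol/kg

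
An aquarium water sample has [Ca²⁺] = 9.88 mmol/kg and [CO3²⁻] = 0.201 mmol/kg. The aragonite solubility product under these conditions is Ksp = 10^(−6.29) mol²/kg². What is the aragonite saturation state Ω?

Ω = 3.87

Ksp = 10^(−6.29) = 5.129×10^-7
Ω = [Ca²⁺][CO3²⁻]/Ksp = (9.88×10^-3)(0.201×10^-3) / 5.129×10^-7 = 3.87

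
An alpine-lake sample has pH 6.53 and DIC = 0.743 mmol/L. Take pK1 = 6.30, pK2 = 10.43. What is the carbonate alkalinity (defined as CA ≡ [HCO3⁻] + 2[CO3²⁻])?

CA = 0.468 mmol/L

CA = [HCO3⁻] + 2[CO3²⁻] = (α₁ + 2α₂)·DIC
At pH 6.53: [H⁺]/K1 = 10^-0.23 = 0.58884, K2/[H⁺] = 10^-3.90 = 0.00012589
α₁ = 1/(1 + 0.58884 + 0.00012589) = 1/1.5890 = 0.6293; α₂ = α₁·K2/[H⁺] = 7.923×10^-5
α₁ + 2α₂ = 0.6295
CA = 0.6295 × 0.743 = 0.468 mmol/L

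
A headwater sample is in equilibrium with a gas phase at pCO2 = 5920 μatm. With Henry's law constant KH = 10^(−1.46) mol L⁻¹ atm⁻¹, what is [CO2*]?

KH = 10^(−1.46) = 3.467×10^-2 mol L⁻¹ atm⁻¹
[CO2*] = KH · pCO2 = 3.467×10^-2 × 5920×10^-6 atm = 2.05×10^-4 mol/L

[CO2*] = 205 μmol/L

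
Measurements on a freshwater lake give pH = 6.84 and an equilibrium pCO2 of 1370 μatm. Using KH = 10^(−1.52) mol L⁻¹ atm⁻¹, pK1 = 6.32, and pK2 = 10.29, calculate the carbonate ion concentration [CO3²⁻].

[CO2*] = KH · pCO2 = 10^(−1.52) × 1370×10^-6 = 4.137×10^-5 mol/L
α₀ = 1/(1 + K1/[H⁺] + K1K2/[H⁺]²) = 1/(1 + 10^+0.52 + 10^-2.93) = 0.2319
DIC = [CO2*]/α₀ = 4.137×10^-5 / 0.2319 = 0.1784 mmol/L
[CO3²⁻] = α₂·DIC; α₂ = 0.0002724, so [CO3²⁻] = 0.0002724 × 0.1784 = 4.86×10^-5 mmol/L = 0.0486 μmol/L

[CO3²⁻] = 0.0486 μmol/L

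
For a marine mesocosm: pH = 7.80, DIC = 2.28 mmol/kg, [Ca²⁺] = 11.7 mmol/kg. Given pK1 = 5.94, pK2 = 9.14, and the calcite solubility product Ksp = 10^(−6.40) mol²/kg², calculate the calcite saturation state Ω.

Ω = 2.89

α₂ = 1 / (1 + [H⁺]/K2 + [H⁺]²/(K1K2)) = 1 / (1 + 10^+1.34 + 10^-0.52)
   = 1 / (1 + 21.878 + 0.30200) = 1/23.180 = 0.04314
[CO3²⁻] = α₂ × DIC = 0.04314 × 2.28 = 0.09836 mmol/kg
Ksp = 10^(−6.40) = 3.981×10^-7
Ω = [Ca²⁺][CO3²⁻]/Ksp = (11.7×10^-3)(9.836×10^-5) / 3.981×10^-7 = 2.89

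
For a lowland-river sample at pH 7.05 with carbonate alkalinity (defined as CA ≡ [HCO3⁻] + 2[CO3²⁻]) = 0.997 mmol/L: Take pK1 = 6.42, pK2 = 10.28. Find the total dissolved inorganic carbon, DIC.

CA = [HCO3⁻] + 2[CO3²⁻] = (α₁ + 2α₂)·DIC
At pH 7.05: [H⁺]/K1 = 10^-0.63 = 0.23442, K2/[H⁺] = 10^-3.23 = 0.00058884
α₁ = 1/(1 + 0.23442 + 0.00058884) = 1/1.2350 = 0.8097; α₂ = α₁·K2/[H⁺] = 0.0004768
α₁ + 2α₂ = 0.8107
DIC = CA / (α₁ + 2α₂) = 0.997 / 0.8107 = 1.23 mmol/L

DIC = 1.23 mmol/L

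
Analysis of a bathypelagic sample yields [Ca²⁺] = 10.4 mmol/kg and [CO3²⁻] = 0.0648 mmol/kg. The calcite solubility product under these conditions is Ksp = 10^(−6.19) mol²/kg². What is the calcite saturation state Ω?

Ω = 1.04

Ksp = 10^(−6.19) = 6.457×10^-7
Ω = [Ca²⁺][CO3²⁻]/Ksp = (10.4×10^-3)(0.0648×10^-3) / 6.457×10^-7 = 1.04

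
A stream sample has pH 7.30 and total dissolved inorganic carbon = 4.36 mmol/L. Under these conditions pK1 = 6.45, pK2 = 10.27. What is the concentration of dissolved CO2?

α₀ = 1 / (1 + K1/[H⁺] + K1K2/[H⁺]²) = 1 / (1 + 10^+0.85 + 10^-2.12)
   = 1 / (1 + 7.0795 + 0.0075858) = 1/8.0870 = 0.1237
[CO2*] = α₀ × DIC = 0.1237 × 4.36 = 0.539 mmol/L

[CO2*] = 0.539 mmol/L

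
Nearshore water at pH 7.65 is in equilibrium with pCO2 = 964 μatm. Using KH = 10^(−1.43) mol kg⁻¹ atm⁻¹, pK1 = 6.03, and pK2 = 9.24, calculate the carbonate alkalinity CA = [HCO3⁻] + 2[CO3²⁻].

[CO2*] = KH · pCO2 = 10^(−1.43) × 964×10^-6 = 3.582×10^-5 mol/kg
α₀ = 1/(1 + K1/[H⁺] + K1K2/[H⁺]²) = 1/(1 + 10^+1.62 + 10^+0.03) = 0.02285
DIC = [CO2*]/α₀ = 3.582×10^-5 / 0.02285 = 1.567 mmol/kg
CA = (α₁ + 2α₂)·DIC = (0.9527 + 2×0.02449) × 1.567 = 1.57 mmol/kg

CA = 1.57 mmol/kg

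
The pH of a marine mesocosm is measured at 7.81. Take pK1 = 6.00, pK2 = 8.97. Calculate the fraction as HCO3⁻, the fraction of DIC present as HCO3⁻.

α₁ = 1 / (1 + [H⁺]/K1 + K2/[H⁺]) = 1 / (1 + 10^-1.81 + 10^-1.16)
   = 1 / (1 + 0.015488 + 0.069183) = 1/1.0847 = 0.9219

α₁ = 0.922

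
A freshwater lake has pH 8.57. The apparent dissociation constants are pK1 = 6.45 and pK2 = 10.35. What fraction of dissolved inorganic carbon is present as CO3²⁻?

α₂ = 1 / (1 + [H⁺]/K2 + [H⁺]²/(K1K2)) = 1 / (1 + 10^+1.78 + 10^-0.34)
   = 1 / (1 + 60.256 + 0.45709) = 1/61.713 = 0.01620

α₂ = 0.0162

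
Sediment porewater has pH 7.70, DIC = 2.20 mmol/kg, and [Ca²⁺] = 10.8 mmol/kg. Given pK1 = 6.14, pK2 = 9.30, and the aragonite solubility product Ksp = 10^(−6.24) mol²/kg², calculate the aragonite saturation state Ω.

Ω = 0.985

α₂ = 1 / (1 + [H⁺]/K2 + [H⁺]²/(K1K2)) = 1 / (1 + 10^+1.60 + 10^+0.04)
   = 1 / (1 + 39.811 + 1.0965) = 1/41.907 = 0.02386
[CO3²⁻] = α₂ × DIC = 0.02386 × 2.20 = 0.05250 mmol/kg
Ksp = 10^(−6.24) = 5.754×10^-7
Ω = [Ca²⁺][CO3²⁻]/Ksp = (10.8×10^-3)(5.250×10^-5) / 5.754×10^-7 = 0.985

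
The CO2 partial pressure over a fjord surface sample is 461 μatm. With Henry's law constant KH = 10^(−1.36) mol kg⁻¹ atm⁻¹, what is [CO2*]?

[CO2*] = 20.1 μmol/kg

KH = 10^(−1.36) = 4.365×10^-2 mol kg⁻¹ atm⁻¹
[CO2*] = KH · pCO2 = 4.365×10^-2 × 461×10^-6 atm = 2.01×10^-5 mol/kg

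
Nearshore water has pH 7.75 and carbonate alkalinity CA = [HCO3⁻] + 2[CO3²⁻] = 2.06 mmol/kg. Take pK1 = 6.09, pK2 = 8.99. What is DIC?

CA = [HCO3⁻] + 2[CO3²⁻] = (α₁ + 2α₂)·DIC
At pH 7.75: [H⁺]/K1 = 10^-1.66 = 0.021878, K2/[H⁺] = 10^-1.24 = 0.057544
α₁ = 1/(1 + 0.021878 + 0.057544) = 1/1.0794 = 0.9264; α₂ = α₁·K2/[H⁺] = 0.05331
α₁ + 2α₂ = 1.0330
DIC = CA / (α₁ + 2α₂) = 2.06 / 1.0330 = 1.99 mmol/kg

DIC = 1.99 mmol/kg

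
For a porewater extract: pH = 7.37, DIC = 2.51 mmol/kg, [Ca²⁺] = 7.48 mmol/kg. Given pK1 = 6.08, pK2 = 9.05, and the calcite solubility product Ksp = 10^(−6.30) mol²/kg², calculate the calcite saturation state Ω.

Ω = 0.730

α₂ = 1 / (1 + [H⁺]/K2 + [H⁺]²/(K1K2)) = 1 / (1 + 10^+1.68 + 10^+0.39)
   = 1 / (1 + 47.863 + 2.4547) = 1/51.318 = 0.01949
[CO3²⁻] = α₂ × DIC = 0.01949 × 2.51 = 0.04891 mmol/kg
Ksp = 10^(−6.30) = 5.012×10^-7
Ω = [Ca²⁺][CO3²⁻]/Ksp = (7.48×10^-3)(4.891×10^-5) / 5.012×10^-7 = 0.730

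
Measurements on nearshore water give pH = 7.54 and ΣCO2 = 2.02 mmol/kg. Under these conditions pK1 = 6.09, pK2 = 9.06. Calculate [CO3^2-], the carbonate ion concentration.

[CO3²⁻] = 0.0572 mmol/kg

α₂ = 1 / (1 + [H⁺]/K2 + [H⁺]²/(K1K2)) = 1 / (1 + 10^+1.52 + 10^+0.07)
   = 1 / (1 + 33.113 + 1.1749) = 1/35.288 = 0.02834
[CO3²⁻] = α₂ × DIC = 0.02834 × 2.02 = 0.0572 mmol/kg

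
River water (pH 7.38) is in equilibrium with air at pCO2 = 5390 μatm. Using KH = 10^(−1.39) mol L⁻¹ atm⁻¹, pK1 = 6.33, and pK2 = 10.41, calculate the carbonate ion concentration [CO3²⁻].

[CO3²⁻] = 2.30 μmol/L

[CO2*] = KH · pCO2 = 10^(−1.39) × 5390×10^-6 = 2.196×10^-4 mol/L
α₀ = 1/(1 + K1/[H⁺] + K1K2/[H⁺]²) = 1/(1 + 10^+1.05 + 10^-1.98) = 0.08176
DIC = [CO2*]/α₀ = 2.196×10^-4 / 0.08176 = 2.686 mmol/L
[CO3²⁻] = α₂·DIC; α₂ = 0.0008562, so [CO3²⁻] = 0.0008562 × 2.686 = 0.00230 mmol/L = 2.30 μmol/L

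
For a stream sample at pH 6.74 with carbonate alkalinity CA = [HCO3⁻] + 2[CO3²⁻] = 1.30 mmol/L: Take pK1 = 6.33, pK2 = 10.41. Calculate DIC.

CA = [HCO3⁻] + 2[CO3²⁻] = (α₁ + 2α₂)·DIC
At pH 6.74: [H⁺]/K1 = 10^-0.41 = 0.38905, K2/[H⁺] = 10^-3.67 = 0.00021380
α₁ = 1/(1 + 0.38905 + 0.00021380) = 1/1.3893 = 0.7198; α₂ = α₁·K2/[H⁺] = 0.0001539
α₁ + 2α₂ = 0.7201
DIC = CA / (α₁ + 2α₂) = 1.30 / 0.7201 = 1.81 mmol/L

DIC = 1.81 mmol/L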